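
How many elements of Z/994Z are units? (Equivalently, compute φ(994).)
Z/994Z has φ(994) = 420 units

An element a ∈ Z/994Z is a unit iff gcd(a, 994) = 1, so the number of units is φ(994). φ is multiplicative, with φ(p^e) = p^e − p^(e−1). Factorise 994 = 2 · 7 · 71. Then
  φ(994) = (2 − 1) · (7 − 1) · (71 − 1) = 1 · 6 · 70 = 420.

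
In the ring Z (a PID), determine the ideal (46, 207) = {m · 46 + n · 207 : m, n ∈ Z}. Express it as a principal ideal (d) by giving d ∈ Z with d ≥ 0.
In the PID Z, (a, b) is generated by gcd(a, b). Compute gcd(207, 46) with the extended Euclidean algorithm, tracking rows (r, s, t) with s·207 + t·46 = r:
  row A: (207, 1, 0)   [1·207 + 0·46 = 207]
  row B: (46, 0, 1)   [0·207 + 1·46 = 46]
  207 = 4·46 + 23   → row C = row A − 4·row B = (23, 1, −4)   [check: 1·207 − 4·46 = 23]
  46 = 2·23 + 0   → remainder 0, stop. gcd = 23 (last nonzero row C).
So gcd(46, 207) = 23, with Bézout identity 1·207 − 4·46 = 23. Containment (⊇): the Bézout identity exhibits 23 as an element of (46, 207), giving (23) ⊆ (46, 207). Containment (⊆): since 23 | 46 and 23 | 207 (46 = 23·2, 207 = 23·9), every Z-linear combination of 46 and 207 is divisible by 23, so (46, 207) ⊆ (23). Therefore (46, 207) = (23), d = 23.

Final answer: (46, 207) = (23); d = 23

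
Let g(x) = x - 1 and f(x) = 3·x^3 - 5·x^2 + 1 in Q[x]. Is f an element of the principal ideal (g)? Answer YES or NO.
In Q[x] the ideal (g) consists of all multiples of g, so f ∈ (g) iff g | f, i.e. iff the remainder of f on division by g is 0. Divide f by g (g is monic, so eliminate the leading term of the running remainder at each step):
  leading term 3·x^3: subtract (3·x^2)·g(x) = 3·x^3 - 3·x^2, leaving 1 - 2·x^2
  leading term -2·x^2: subtract (-2·x)·g(x) = -2·x^2 + 2·x, leaving 1 - 2·x
  leading term -2·x: subtract (-2)·g(x) = 2 - 2·x, leaving -1
The remainder r(x) = -1 ≠ 0 (and deg r < deg g), so g ∤ f, i.e. f ∉ (g).

Final answer: NO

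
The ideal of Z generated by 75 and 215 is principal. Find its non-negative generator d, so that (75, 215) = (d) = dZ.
In the PID Z, (a, b) is generated by gcd(a, b). Compute gcd(215, 75) with the extended Euclidean algorithm, tracking rows (r, s, t) with s·215 + t·75 = r:
  row A: (215, 1, 0)   [1·215 + 0·75 = 215]
  row B: (75, 0, 1)   [0·215 + 1·75 = 75]
  215 = 2·75 + 65   → row C = row A − 2·row B = (65, 1, −2)   [check: 1·215 − 2·75 = 65]
  75 = 1·65 + 10   → row D = row B − 1·row C = (10, −1, 3)   [check: −1·215 + 3·75 = 10]
  65 = 6·10 + 5   → row E = row C − 6·row D = (5, 7, −20)   [check: 7·215 − 20·75 = 5]
  10 = 2·5 + 0   → remainder 0, stop. gcd = 5 (last nonzero row E).
So gcd(75, 215) = 5, with Bézout identity 7·215 − 20·75 = 5. Containment (⊇): the Bézout identity exhibits 5 as an element of (75, 215), giving (5) ⊆ (75, 215). Containment (⊆): since 5 | 75 and 5 | 215 (75 = 5·15, 215 = 5·43), every Z-linear combination of 75 and 215 is divisible by 5, so (75, 215) ⊆ (5). Therefore (75, 215) = (5), d = 5.

Final answer: (75, 215) = (5); d = 5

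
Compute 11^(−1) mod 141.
Apply the extended Euclidean algorithm to (141, 11), tracking rows (r, s, t) with s·141 + t·11 = r. Each division r_prev = q·r_cur + r_new produces the new row as (previous row) − q·(current row):
  row A: (141, 1, 0)   [1·141 + 0·11 = 141]
  row B: (11, 0, 1)   [0·141 + 1·11 = 11]
  141 = 12·11 + 9   → row C = row A − 12·row B = (9, 1, −12)   [check: 1·141 − 12·11 = 9]
  11 = 1·9 + 2   → row D = row B − 1·row C = (2, −1, 13)   [check: −1·141 + 13·11 = 2]
  9 = 4·2 + 1   → row E = row C − 4·row D = (1, 5, −64)   [check: 5·141 − 64·11 = 1]
  2 = 2·1 + 0   → remainder 0, stop. gcd = 1 (last nonzero row E).
The gcd is 1, so 11 is invertible mod 141. The last nonzero row gives 5·141 − 64·11 = 1, so t = −64. So 11^(−1) ≡ −64 ≡ 77 (mod 141). Verify: 11 · 77 = 847 ≡ 1 (mod 141). ✓

Final answer: 11^(−1) ≡ 77 (mod 141)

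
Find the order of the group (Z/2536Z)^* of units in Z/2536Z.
|(Z/2536Z)^*| = 1264

(Z/2536Z)^* consists of the classes a with gcd(a, 2536) = 1, so its order is φ(2536). φ is multiplicative, with φ(p^e) = p^e − p^(e−1). Factorise 2536 = 2^3 · 317. Then
  φ(2536) = (2^3 − 2^2) · (317 − 1) = 4 · 316 = 1264.
Thus |(Z/2536Z)^*| = 1264.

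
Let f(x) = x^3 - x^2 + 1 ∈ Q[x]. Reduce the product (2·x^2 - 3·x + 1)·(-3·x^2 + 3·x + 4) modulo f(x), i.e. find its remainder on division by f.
First multiply in Q[x] without reducing: a · b = -6·x^4 + 15·x^3 - 4·x^2 - 9·x + 4. Now divide by f(x) = x^3 - x^2 + 1, eliminating the leading term at each step:
  leading term -6·x^4: subtract (-6·x)·f(x) = -6·x^4 + 6·x^3 - 6·x, leaving 9·x^3 - 4·x^2 - 3·x + 4
  leading term 9·x^3: subtract (9)·f(x) = 9·x^3 - 9·x^2 + 9, leaving 5·x^2 - 3·x - 5
The degree is now < 3, so this is the remainder. Hence a · b ≡ 5·x^2 - 3·x - 5 in Q[x]/(f).

Final answer: a · b ≡ 5·x^2 - 3·x - 5 (mod f(x))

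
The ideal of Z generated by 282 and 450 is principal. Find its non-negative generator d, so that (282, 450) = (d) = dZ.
In the PID Z, (a, b) is generated by gcd(a, b). Compute gcd(450, 282) with the extended Euclidean algorithm, tracking rows (r, s, t) with s·450 + t·282 = r:
  row A: (450, 1, 0)   [1·450 + 0·282 = 450]
  row B: (282, 0, 1)   [0·450 + 1·282 = 282]
  450 = 1·282 + 168   → row C = row A − 1·row B = (168, 1, −1)   [check: 1·450 − 1·282 = 168]
  282 = 1·168 + 114   → row D = row B − 1·row C = (114, −1, 2)   [check: −1·450 + 2·282 = 114]
  168 = 1·114 + 54   → row E = row C − 1·row D = (54, 2, −3)   [check: 2·450 − 3·282 = 54]
  114 = 2·54 + 6   → row F = row D − 2·row E = (6, −5, 8)   [check: −5·450 + 8·282 = 6]
  54 = 9·6 + 0   → remainder 0, stop. gcd = 6 (last nonzero row F).
So gcd(282, 450) = 6, with Bézout identity −5·450 + 8·282 = 6. Containment (⊇): the Bézout identity exhibits 6 as an element of (282, 450), giving (6) ⊆ (282, 450). Containment (⊆): since 6 | 282 and 6 | 450 (282 = 6·47, 450 = 6·75), every Z-linear combination of 282 and 450 is divisible by 6, so (282, 450) ⊆ (6). Therefore (282, 450) = (6), d = 6.

Final answer: (282, 450) = (6); d = 6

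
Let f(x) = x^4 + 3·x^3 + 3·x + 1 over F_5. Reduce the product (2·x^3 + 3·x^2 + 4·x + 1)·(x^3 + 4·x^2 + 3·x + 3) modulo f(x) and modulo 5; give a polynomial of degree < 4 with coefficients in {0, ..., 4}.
a · b ≡ 3·x^2 + 4·x + 1 (mod f(x))

Multiply as integer polynomials: a · b = 2·x^6 + 11·x^5 + 22·x^4 + 32·x^3 + 25·x^2 + 15·x + 3. Reducing coefficients mod 5: a · b ≡ 2·x^6 + x^5 + 2·x^4 + 2·x^3 + 3. Now divide by f(x) = x^4 + 3·x^3 + 3·x + 1 in F_5[x], eliminating the leading term at each step:
  leading term 2·x^6: subtract (2·x^2)·f(x) = 2·x^6 + x^5 + x^3 + 2·x^2, leaving 2·x^4 + x^3 + 3·x^2 + 3 (coefficients mod 5)
  leading term 2·x^4: subtract (2)·f(x) = 2·x^4 + x^3 + x + 2, leaving 3·x^2 + 4·x + 1 (coefficients mod 5)
The degree is now < 4, so this is the remainder. Hence a · b ≡ 3·x^2 + 4·x + 1 in F_5[x]/(f).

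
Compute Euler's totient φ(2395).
φ is multiplicative, with φ(p^e) = p^e − p^(e−1). Factorise 2395 = 5 · 479. Then
  φ(2395) = (5 − 1) · (479 − 1) = 4 · 478 = 1912.

Final answer: φ(2395) = 1912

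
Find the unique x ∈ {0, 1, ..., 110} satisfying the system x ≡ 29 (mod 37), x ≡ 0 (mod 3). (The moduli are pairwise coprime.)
x ≡ 66 (mod 111); the representative in [0, 111) is 66

The moduli 37, 3 are pairwise coprime, so by the CRT there is a unique solution mod 37·3 = 111.
Solve by successive substitution. Start with x ≡ 29 (mod 37).
  Combine with x ≡ 0 (mod 3): write x = 29 + 37·t and require 29 + 37·t ≡ 0 (mod 3), i.e. 37·t ≡ 0 − 29 ≡ 1 (mod 3). Since 37^(−1) ≡ 1 (mod 3) (37 ≡ 1 (mod 3)), t ≡ 1·1 ≡ 1 (mod 3). So x ≡ 29 + 37·1 = 66 (mod 111).
Unique solution in [0, 111): x = 66.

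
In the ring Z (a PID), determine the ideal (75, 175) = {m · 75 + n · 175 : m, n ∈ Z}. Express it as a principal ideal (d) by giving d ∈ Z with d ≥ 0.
In the PID Z, (a, b) is generated by gcd(a, b). Compute gcd(175, 75) with the extended Euclidean algorithm, tracking rows (r, s, t) with s·175 + t·75 = r:
  row A: (175, 1, 0)   [1·175 + 0·75 = 175]
  row B: (75, 0, 1)   [0·175 + 1·75 = 75]
  175 = 2·75 + 25   → row C = row A − 2·row B = (25, 1, −2)   [check: 1·175 − 2·75 = 25]
  75 = 3·25 + 0   → remainder 0, stop. gcd = 25 (last nonzero row C).
So gcd(75, 175) = 25, with Bézout identity 1·175 − 2·75 = 25. Containment (⊇): the Bézout identity exhibits 25 as an element of (75, 175), giving (25) ⊆ (75, 175). Containment (⊆): since 25 | 75 and 25 | 175 (75 = 25·3, 175 = 25·7), every Z-linear combination of 75 and 175 is divisible by 25, so (75, 175) ⊆ (25). Therefore (75, 175) = (25), d = 25.

Final answer: (75, 175) = (25); d = 25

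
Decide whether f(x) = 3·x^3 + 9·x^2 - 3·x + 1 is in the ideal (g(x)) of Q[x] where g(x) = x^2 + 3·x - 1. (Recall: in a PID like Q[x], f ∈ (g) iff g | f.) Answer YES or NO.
In Q[x] the ideal (g) consists of all multiples of g, so f ∈ (g) iff g | f, i.e. iff the remainder of f on division by g is 0. Divide f by g (g is monic, so eliminate the leading term of the running remainder at each step):
  leading term 3·x^3: subtract (3·x)·g(x) = 3·x^3 + 9·x^2 - 3·x, leaving 1
The remainder r(x) = 1 ≠ 0 (and deg r < deg g), so g ∤ f, i.e. f ∉ (g).

Final answer: NO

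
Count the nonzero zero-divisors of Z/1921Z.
In Z/1921Z each nonzero element is either a unit (gcd with 1921 is 1) or a zero-divisor (gcd > 1). The number of units is φ(1921): factorise 1921 = 17 · 113, so φ(1921) = (17 − 1) · (113 − 1) = 16 · 112 = 1792. The nonzero elements number 1921 − 1 = 1920. Hence the nonzero zero-divisors number 1920 − 1792 = 128.

Final answer: Z/1921Z has 128 nonzero zero-divisors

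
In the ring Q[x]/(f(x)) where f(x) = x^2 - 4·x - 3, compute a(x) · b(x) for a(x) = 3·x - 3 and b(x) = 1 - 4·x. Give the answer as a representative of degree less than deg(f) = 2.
a · b ≡ -33·x - 39 (mod f(x))

First multiply in Q[x] without reducing: a · b = -12·x^2 + 15·x - 3. Now divide by f(x) = x^2 - 4·x - 3, eliminating the leading term at each step:
  leading term -12·x^2: subtract (-12)·f(x) = -12·x^2 + 48·x + 36, leaving -33·x - 39
The degree is now < 2, so this is the remainder. Hence a · b ≡ -33·x - 39 in Q[x]/(f).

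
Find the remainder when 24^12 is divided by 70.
36

Use repeated squaring. Binary(12) = 1100. Walk through the bits of the exponent 12 left-to-right: at each bit after the leading one, square the running value, then multiply by 24 if the bit is 1 (always reducing mod 70):
  bit 1 = 1 (leading): start with 24.
  bit 2 = 1: square 24^2 = 576 ≡ 16; bit is 1, so multiply 16·24 = 384 ≡ 34 (mod 70).
  bit 3 = 0: square 34^2 = 1156 ≡ 36 (mod 70).
  bit 4 = 0: square 36^2 = 1296 ≡ 36 (mod 70).
Final value: 24^12 ≡ 36 (mod 70).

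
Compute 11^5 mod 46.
5

Use repeated squaring. Binary(5) = 101. Walk through the bits of the exponent 5 left-to-right: at each bit after the leading one, square the running value, then multiply by 11 if the bit is 1 (always reducing mod 46):
  bit 1 = 1 (leading): start with 11.
  bit 2 = 0: square 11^2 = 121 ≡ 29 (mod 46).
  bit 3 = 1: square 29^2 = 841 ≡ 13; bit is 1, so multiply 13·11 = 143 ≡ 5 (mod 46).
Final value: 11^5 ≡ 5 (mod 46).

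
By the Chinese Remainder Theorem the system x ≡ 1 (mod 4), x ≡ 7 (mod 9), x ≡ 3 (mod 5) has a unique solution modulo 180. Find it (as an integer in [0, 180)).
x ≡ 133 (mod 180); the representative in [0, 180) is 133

The moduli 4, 9, 5 are pairwise coprime, so by the CRT there is a unique solution mod 4·9·5 = 180.
Solve by successive substitution. Start with x ≡ 1 (mod 4).
  Combine with x ≡ 7 (mod 9): write x = 1 + 4·t and require 1 + 4·t ≡ 7 (mod 9), i.e. 4·t ≡ 7 − 1 ≡ 6 (mod 9). Since 4^(−1) ≡ 7 (mod 9), t ≡ 7·6 ≡ 6 (mod 9). So x ≡ 1 + 4·6 = 25 (mod 36).
  Combine with x ≡ 3 (mod 5): write x = 25 + 36·t and require 25 + 36·t ≡ 3 (mod 5), i.e. 36·t ≡ 3 − 25 ≡ 3 (mod 5). Since 36^(−1) ≡ 1 (mod 5) (36 ≡ 1 (mod 5)), t ≡ 1·3 ≡ 3 (mod 5). So x ≡ 25 + 36·3 = 133 (mod 180).
Unique solution in [0, 180): x = 133.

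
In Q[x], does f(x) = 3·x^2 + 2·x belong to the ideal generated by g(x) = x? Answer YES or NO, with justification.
YES

In Q[x] the ideal (g) consists of all multiples of g, so f ∈ (g) iff g | f, i.e. iff the remainder of f on division by g is 0. Divide f by g (g is monic, so eliminate the leading term of the running remainder at each step):
  leading term 3·x^2: subtract (3·x)·g(x) = 3·x^2, leaving 2·x
  leading term 2·x: subtract (2)·g(x) = 2·x, leaving 0
The remainder is 0, so f(x) = g(x) · h(x) with h(x) = 3·x + 2. Hence g | f, i.e. f ∈ (g).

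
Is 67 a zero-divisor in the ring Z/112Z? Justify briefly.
NO

gcd(67, 112) = 1, so 67 is a unit in Z/112Z (it has a multiplicative inverse). A unit cannot be a zero-divisor: if 67·b ≡ 0 then multiplying both sides by 67^(−1) gives b ≡ 0. So 67 is not a zero-divisor.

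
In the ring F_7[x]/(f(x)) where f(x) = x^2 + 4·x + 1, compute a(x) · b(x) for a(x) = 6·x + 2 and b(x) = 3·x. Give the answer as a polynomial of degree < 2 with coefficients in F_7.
Multiply as integer polynomials: a · b = 18·x^2 + 6·x. Reducing coefficients mod 7: a · b ≡ 4·x^2 + 6·x. Now divide by f(x) = x^2 + 4·x + 1 in F_7[x], eliminating the leading term at each step:
  leading term 4·x^2: subtract (4)·f(x) = 4·x^2 + 2·x + 4, leaving 4·x + 3 (coefficients mod 7)
The degree is now < 2, so this is the remainder. Hence a · b ≡ 4·x + 3 in F_7[x]/(f).

Final answer: a · b ≡ 4·x + 3 (mod f(x))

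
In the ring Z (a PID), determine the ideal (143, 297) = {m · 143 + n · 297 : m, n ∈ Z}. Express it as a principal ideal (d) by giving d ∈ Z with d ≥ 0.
In the PID Z, (a, b) is generated by gcd(a, b). Compute gcd(297, 143) with the extended Euclidean algorithm, tracking rows (r, s, t) with s·297 + t·143 = r:
  row A: (297, 1, 0)   [1·297 + 0·143 = 297]
  row B: (143, 0, 1)   [0·297 + 1·143 = 143]
  297 = 2·143 + 11   → row C = row A − 2·row B = (11, 1, −2)   [check: 1·297 − 2·143 = 11]
  143 = 13·11 + 0   → remainder 0, stop. gcd = 11 (last nonzero row C).
So gcd(143, 297) = 11, with Bézout identity 1·297 − 2·143 = 11. Containment (⊇): the Bézout identity exhibits 11 as an element of (143, 297), giving (11) ⊆ (143, 297). Containment (⊆): since 11 | 143 and 11 | 297 (143 = 11·13, 297 = 11·27), every Z-linear combination of 143 and 297 is divisible by 11, so (143, 297) ⊆ (11). Therefore (143, 297) = (11), d = 11.

Final answer: (143, 297) = (11); d = 11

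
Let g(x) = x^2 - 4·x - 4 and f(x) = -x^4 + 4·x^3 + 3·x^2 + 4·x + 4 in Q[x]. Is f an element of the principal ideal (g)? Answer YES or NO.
YES

In Q[x] the ideal (g) consists of all multiples of g, so f ∈ (g) iff g | f, i.e. iff the remainder of f on division by g is 0. Divide f by g (g is monic, so eliminate the leading term of the running remainder at each step):
  leading term -x^4: subtract (-x^2)·g(x) = -x^4 + 4·x^3 + 4·x^2, leaving -x^2 + 4·x + 4
  leading term -x^2: subtract (-1)·g(x) = -x^2 + 4·x + 4, leaving 0
The remainder is 0, so f(x) = g(x) · h(x) with h(x) = -x^2 - 1. Hence g | f, i.e. f ∈ (g).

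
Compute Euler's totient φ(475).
φ is multiplicative, with φ(p^e) = p^e − p^(e−1). Factorise 475 = 5^2 · 19. Then
  φ(475) = (5^2 − 5^1) · (19 − 1) = 20 · 18 = 360.

Final answer: φ(475) = 360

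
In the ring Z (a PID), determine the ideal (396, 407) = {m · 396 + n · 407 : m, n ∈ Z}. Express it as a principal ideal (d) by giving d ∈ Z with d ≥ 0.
In the PID Z, (a, b) is generated by gcd(a, b). Compute gcd(407, 396) with the extended Euclidean algorithm, tracking rows (r, s, t) with s·407 + t·396 = r:
  row A: (407, 1, 0)   [1·407 + 0·396 = 407]
  row B: (396, 0, 1)   [0·407 + 1·396 = 396]
  407 = 1·396 + 11   → row C = row A − 1·row B = (11, 1, −1)   [check: 1·407 − 1·396 = 11]
  396 = 36·11 + 0   → remainder 0, stop. gcd = 11 (last nonzero row C).
So gcd(396, 407) = 11, with Bézout identity 1·407 − 1·396 = 11. Containment (⊇): the Bézout identity exhibits 11 as an element of (396, 407), giving (11) ⊆ (396, 407). Containment (⊆): since 11 | 396 and 11 | 407 (396 = 11·36, 407 = 11·37), every Z-linear combination of 396 and 407 is divisible by 11, so (396, 407) ⊆ (11). Therefore (396, 407) = (11), d = 11.

Final answer: (396, 407) = (11); d = 11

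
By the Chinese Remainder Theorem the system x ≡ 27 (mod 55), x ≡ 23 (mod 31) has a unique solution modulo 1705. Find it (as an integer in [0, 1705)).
x ≡ 302 (mod 1705); the representative in [0, 1705) is 302

The moduli 55, 31 are pairwise coprime, so by the CRT there is a unique solution mod 55·31 = 1705.
Solve by successive substitution. Start with x ≡ 27 (mod 55).
  Combine with x ≡ 23 (mod 31): write x = 27 + 55·t and require 27 + 55·t ≡ 23 (mod 31), i.e. 55·t ≡ 23 − 27 ≡ 27 (mod 31). Since 55^(−1) ≡ 22 (mod 31) (55 ≡ 24 (mod 31)), t ≡ 22·27 ≡ 5 (mod 31). So x ≡ 27 + 55·5 = 302 (mod 1705).
Unique solution in [0, 1705): x = 302.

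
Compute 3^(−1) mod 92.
Apply the extended Euclidean algorithm to (92, 3), tracking rows (r, s, t) with s·92 + t·3 = r. Each division r_prev = q·r_cur + r_new produces the new row as (previous row) − q·(current row):
  row A: (92, 1, 0)   [1·92 + 0·3 = 92]
  row B: (3, 0, 1)   [0·92 + 1·3 = 3]
  92 = 30·3 + 2   → row C = row A − 30·row B = (2, 1, −30)   [check: 1·92 − 30·3 = 2]
  3 = 1·2 + 1   → row D = row B − 1·row C = (1, −1, 31)   [check: −1·92 + 31·3 = 1]
  2 = 2·1 + 0   → remainder 0, stop. gcd = 1 (last nonzero row D).
The gcd is 1, so 3 is invertible mod 92. The last nonzero row gives −1·92 + 31·3 = 1, so t = 31. So 3^(−1) ≡ 31 (mod 92). Verify: 3 · 31 = 93 ≡ 1 (mod 92). ✓

Final answer: 3^(−1) ≡ 31 (mod 92)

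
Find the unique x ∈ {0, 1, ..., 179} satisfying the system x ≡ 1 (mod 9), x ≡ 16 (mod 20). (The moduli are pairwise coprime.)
x ≡ 136 (mod 180); the representative in [0, 180) is 136

The moduli 9, 20 are pairwise coprime, so by the CRT there is a unique solution mod 9·20 = 180.
Solve by successive substitution. Start with x ≡ 1 (mod 9).
  Combine with x ≡ 16 (mod 20): write x = 1 + 9·t and require 1 + 9·t ≡ 16 (mod 20), i.e. 9·t ≡ 16 − 1 ≡ 15 (mod 20). Since 9^(−1) ≡ 9 (mod 20), t ≡ 9·15 ≡ 15 (mod 20). So x ≡ 1 + 9·15 = 136 (mod 180).
Unique solution in [0, 180): x = 136.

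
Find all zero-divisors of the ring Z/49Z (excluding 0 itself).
An element a ∈ Z/49Z (with a ≠ 0) is a zero-divisor iff gcd(a, 49) > 1 (because a is a unit precisely when gcd(a, n) = 1, and in Z/nZ every nonzero, non-unit element is a zero-divisor). Scan a = 1, ..., 48 and keep those with gcd(a, 49) > 1:
  gcd(7, 49) = 7, gcd(14, 49) = 7, gcd(21, 49) = 7, gcd(28, 49) = 7, gcd(35, 49) = 7, gcd(42, 49) = 7.
All other a ∈ {1, ..., 48} have gcd(a, 49) = 1 and are units. So the nonzero zero-divisors are exactly the 6 values of a appearing in this scan.

Final answer: nonzero zero-divisors of Z/49Z = {7, 14, 21, 28, 35, 42}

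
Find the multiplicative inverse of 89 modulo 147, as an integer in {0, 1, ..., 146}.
Apply the extended Euclidean algorithm to (147, 89), tracking rows (r, s, t) with s·147 + t·89 = r. Each division r_prev = q·r_cur + r_new produces the new row as (previous row) − q·(current row):
  row A: (147, 1, 0)   [1·147 + 0·89 = 147]
  row B: (89, 0, 1)   [0·147 + 1·89 = 89]
  147 = 1·89 + 58   → row C = row A − 1·row B = (58, 1, −1)   [check: 1·147 − 1·89 = 58]
  89 = 1·58 + 31   → row D = row B − 1·row C = (31, −1, 2)   [check: −1·147 + 2·89 = 31]
  58 = 1·31 + 27   → row E = row C − 1·row D = (27, 2, −3)   [check: 2·147 − 3·89 = 27]
  31 = 1·27 + 4   → row F = row D − 1·row E = (4, −3, 5)   [check: −3·147 + 5·89 = 4]
  27 = 6·4 + 3   → row G = row E − 6·row F = (3, 20, −33)   [check: 20·147 − 33·89 = 3]
  4 = 1·3 + 1   → row H = row F − 1·row G = (1, −23, 38)   [check: −23·147 + 38·89 = 1]
  3 = 3·1 + 0   → remainder 0, stop. gcd = 1 (last nonzero row H).
The gcd is 1, so 89 is invertible mod 147. The last nonzero row gives −23·147 + 38·89 = 1, so t = 38. So 89^(−1) ≡ 38 (mod 147). Verify: 89 · 38 = 3382 ≡ 1 (mod 147). ✓

Final answer: 89^(−1) ≡ 38 (mod 147)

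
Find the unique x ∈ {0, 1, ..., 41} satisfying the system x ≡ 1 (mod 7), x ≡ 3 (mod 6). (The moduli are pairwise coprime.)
x ≡ 15 (mod 42); the representative in [0, 42) is 15

The moduli 7, 6 are pairwise coprime, so by the CRT there is a unique solution mod 7·6 = 42.
Solve by successive substitution. Start with x ≡ 1 (mod 7).
  Combine with x ≡ 3 (mod 6): write x = 1 + 7·t and require 1 + 7·t ≡ 3 (mod 6), i.e. 7·t ≡ 3 − 1 ≡ 2 (mod 6). Since 7^(−1) ≡ 1 (mod 6) (7 ≡ 1 (mod 6)), t ≡ 1·2 ≡ 2 (mod 6). So x ≡ 1 + 7·2 = 15 (mod 42).
Unique solution in [0, 42): x = 15.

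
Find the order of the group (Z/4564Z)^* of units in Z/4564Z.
|(Z/4564Z)^*| = 1944

(Z/4564Z)^* consists of the classes a with gcd(a, 4564) = 1, so its order is φ(4564). φ is multiplicative, with φ(p^e) = p^e − p^(e−1). Factorise 4564 = 2^2 · 7 · 163. Then
  φ(4564) = (2^2 − 2^1) · (7 − 1) · (163 − 1) = 2 · 6 · 162 = 1944.
Thus |(Z/4564Z)^*| = 1944.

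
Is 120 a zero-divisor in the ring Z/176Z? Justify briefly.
gcd(120, 176) = 8 > 1, so 120 is not a unit in Z/176Z. In Z/nZ every nonzero non-unit is a zero-divisor: explicitly, take b = 176/gcd = 22 ≠ 0 (mod 176); then 120·22 = 2640 = 15·176, i.e. 120·22 ≡ 0 (mod 176). So 120 is a zero-divisor.

Final answer: YES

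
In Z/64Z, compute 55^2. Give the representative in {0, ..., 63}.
17

Use repeated squaring. Binary(2) = 10. Walk through the bits of the exponent 2 left-to-right: at each bit after the leading one, square the running value, then multiply by 55 if the bit is 1 (always reducing mod 64):
  bit 1 = 1 (leading): start with 55.
  bit 2 = 0: square 55^2 = 3025 ≡ 17 (mod 64).
Final value: 55^2 ≡ 17 (mod 64).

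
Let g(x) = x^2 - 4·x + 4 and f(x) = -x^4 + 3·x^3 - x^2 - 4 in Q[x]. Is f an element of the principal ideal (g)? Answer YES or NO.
In Q[x] the ideal (g) consists of all multiples of g, so f ∈ (g) iff g | f, i.e. iff the remainder of f on division by g is 0. Divide f by g (g is monic, so eliminate the leading term of the running remainder at each step):
  leading term -x^4: subtract (-x^2)·g(x) = -x^4 + 4·x^3 - 4·x^2, leaving -x^3 + 3·x^2 - 4
  leading term -x^3: subtract (-x)·g(x) = -x^3 + 4·x^2 - 4·x, leaving -x^2 + 4·x - 4
  leading term -x^2: subtract (-1)·g(x) = -x^2 + 4·x - 4, leaving 0
The remainder is 0, so f(x) = g(x) · h(x) with h(x) = -x^2 - x - 1. Hence g | f, i.e. f ∈ (g).

Final answer: YES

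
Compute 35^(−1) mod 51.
Apply the extended Euclidean algorithm to (51, 35), tracking rows (r, s, t) with s·51 + t·35 = r. Each division r_prev = q·r_cur + r_new produces the new row as (previous row) − q·(current row):
  row A: (51, 1, 0)   [1·51 + 0·35 = 51]
  row B: (35, 0, 1)   [0·51 + 1·35 = 35]
  51 = 1·35 + 16   → row C = row A − 1·row B = (16, 1, −1)   [check: 1·51 − 1·35 = 16]
  35 = 2·16 + 3   → row D = row B − 2·row C = (3, −2, 3)   [check: −2·51 + 3·35 = 3]
  16 = 5·3 + 1   → row E = row C − 5·row D = (1, 11, −16)   [check: 11·51 − 16·35 = 1]
  3 = 3·1 + 0   → remainder 0, stop. gcd = 1 (last nonzero row E).
The gcd is 1, so 35 is invertible mod 51. The last nonzero row gives 11·51 − 16·35 = 1, so t = −16. So 35^(−1) ≡ −16 ≡ 35 (mod 51). Verify: 35 · 35 = 1225 ≡ 1 (mod 51). ✓

Final answer: 35^(−1) ≡ 35 (mod 51)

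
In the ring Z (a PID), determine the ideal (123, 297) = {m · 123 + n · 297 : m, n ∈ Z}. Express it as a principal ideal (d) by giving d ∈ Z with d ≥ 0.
In the PID Z, (a, b) is generated by gcd(a, b). Compute gcd(297, 123) with the extended Euclidean algorithm, tracking rows (r, s, t) with s·297 + t·123 = r:
  row A: (297, 1, 0)   [1·297 + 0·123 = 297]
  row B: (123, 0, 1)   [0·297 + 1·123 = 123]
  297 = 2·123 + 51   → row C = row A − 2·row B = (51, 1, −2)   [check: 1·297 − 2·123 = 51]
  123 = 2·51 + 21   → row D = row B − 2·row C = (21, −2, 5)   [check: −2·297 + 5·123 = 21]
  51 = 2·21 + 9   → row E = row C − 2·row D = (9, 5, −12)   [check: 5·297 − 12·123 = 9]
  21 = 2·9 + 3   → row F = row D − 2·row E = (3, −12, 29)   [check: −12·297 + 29·123 = 3]
  9 = 3·3 + 0   → remainder 0, stop. gcd = 3 (last nonzero row F).
So gcd(123, 297) = 3, with Bézout identity −12·297 + 29·123 = 3. Containment (⊇): the Bézout identity exhibits 3 as an element of (123, 297), giving (3) ⊆ (123, 297). Containment (⊆): since 3 | 123 and 3 | 297 (123 = 3·41, 297 = 3·99), every Z-linear combination of 123 and 297 is divisible by 3, so (123, 297) ⊆ (3). Therefore (123, 297) = (3), d = 3.

Final answer: (123, 297) = (3); d = 3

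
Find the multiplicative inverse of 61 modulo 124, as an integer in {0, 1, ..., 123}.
61^(−1) ≡ 61 (mod 124)

Apply the extended Euclidean algorithm to (124, 61), tracking rows (r, s, t) with s·124 + t·61 = r. Each division r_prev = q·r_cur + r_new produces the new row as (previous row) − q·(current row):
  row A: (124, 1, 0)   [1·124 + 0·61 = 124]
  row B: (61, 0, 1)   [0·124 + 1·61 = 61]
  124 = 2·61 + 2   → row C = row A − 2·row B = (2, 1, −2)   [check: 1·124 − 2·61 = 2]
  61 = 30·2 + 1   → row D = row B − 30·row C = (1, −30, 61)   [check: −30·124 + 61·61 = 1]
  2 = 2·1 + 0   → remainder 0, stop. gcd = 1 (last nonzero row D).
The gcd is 1, so 61 is invertible mod 124. The last nonzero row gives −30·124 + 61·61 = 1, so t = 61. So 61^(−1) ≡ 61 (mod 124). Verify: 61 · 61 = 3721 ≡ 1 (mod 124). ✓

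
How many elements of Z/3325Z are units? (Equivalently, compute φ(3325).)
An element a ∈ Z/3325Z is a unit iff gcd(a, 3325) = 1, so the number of units is φ(3325). φ is multiplicative, with φ(p^e) = p^e − p^(e−1). Factorise 3325 = 5^2 · 7 · 19. Then
  φ(3325) = (5^2 − 5^1) · (7 − 1) · (19 − 1) = 20 · 6 · 18 = 2160.

Final answer: Z/3325Z has φ(3325) = 2160 units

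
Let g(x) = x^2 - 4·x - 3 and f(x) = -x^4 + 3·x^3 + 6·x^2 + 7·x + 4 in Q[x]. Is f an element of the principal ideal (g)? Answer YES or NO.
NO

In Q[x] the ideal (g) consists of all multiples of g, so f ∈ (g) iff g | f, i.e. iff the remainder of f on division by g is 0. Divide f by g (g is monic, so eliminate the leading term of the running remainder at each step):
  leading term -x^4: subtract (-x^2)·g(x) = -x^4 + 4·x^3 + 3·x^2, leaving -x^3 + 3·x^2 + 7·x + 4
  leading term -x^3: subtract (-x)·g(x) = -x^3 + 4·x^2 + 3·x, leaving -x^2 + 4·x + 4
  leading term -x^2: subtract (-1)·g(x) = -x^2 + 4·x + 3, leaving 1
The remainder r(x) = 1 ≠ 0 (and deg r < deg g), so g ∤ f, i.e. f ∉ (g).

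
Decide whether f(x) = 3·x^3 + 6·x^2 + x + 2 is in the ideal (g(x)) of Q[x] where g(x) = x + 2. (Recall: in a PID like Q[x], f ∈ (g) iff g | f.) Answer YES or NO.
In Q[x] the ideal (g) consists of all multiples of g, so f ∈ (g) iff g | f, i.e. iff the remainder of f on division by g is 0. Divide f by g (g is monic, so eliminate the leading term of the running remainder at each step):
  leading term 3·x^3: subtract (3·x^2)·g(x) = 3·x^3 + 6·x^2, leaving x + 2
  leading term x: subtract (1)·g(x) = x + 2, leaving 0
The remainder is 0, so f(x) = g(x) · h(x) with h(x) = 3·x^2 + 1. Hence g | f, i.e. f ∈ (g).

Final answer: YES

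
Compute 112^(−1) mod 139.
Apply the extended Euclidean algorithm to (139, 112), tracking rows (r, s, t) with s·139 + t·112 = r. Each division r_prev = q·r_cur + r_new produces the new row as (previous row) − q·(current row):
  row A: (139, 1, 0)   [1·139 + 0·112 = 139]
  row B: (112, 0, 1)   [0·139 + 1·112 = 112]
  139 = 1·112 + 27   → row C = row A − 1·row B = (27, 1, −1)   [check: 1·139 − 1·112 = 27]
  112 = 4·27 + 4   → row D = row B − 4·row C = (4, −4, 5)   [check: −4·139 + 5·112 = 4]
  27 = 6·4 + 3   → row E = row C − 6·row D = (3, 25, −31)   [check: 25·139 − 31·112 = 3]
  4 = 1·3 + 1   → row F = row D − 1·row E = (1, −29, 36)   [check: −29·139 + 36·112 = 1]
  3 = 3·1 + 0   → remainder 0, stop. gcd = 1 (last nonzero row F).
The gcd is 1, so 112 is invertible mod 139. The last nonzero row gives −29·139 + 36·112 = 1, so t = 36. So 112^(−1) ≡ 36 (mod 139). Verify: 112 · 36 = 4032 ≡ 1 (mod 139). ✓

Final answer: 112^(−1) ≡ 36 (mod 139)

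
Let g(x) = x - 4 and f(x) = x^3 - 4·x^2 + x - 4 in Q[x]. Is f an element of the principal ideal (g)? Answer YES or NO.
In Q[x] the ideal (g) consists of all multiples of g, so f ∈ (g) iff g | f, i.e. iff the remainder of f on division by g is 0. Divide f by g (g is monic, so eliminate the leading term of the running remainder at each step):
  leading term x^3: subtract (x^2)·g(x) = x^3 - 4·x^2, leaving x - 4
  leading term x: subtract (1)·g(x) = x - 4, leaving 0
The remainder is 0, so f(x) = g(x) · h(x) with h(x) = x^2 + 1. Hence g | f, i.e. f ∈ (g).

Final answer: YES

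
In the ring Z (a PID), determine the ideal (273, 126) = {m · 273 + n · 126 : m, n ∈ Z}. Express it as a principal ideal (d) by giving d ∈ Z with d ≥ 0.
In the PID Z, (a, b) is generated by gcd(a, b). Compute gcd(273, 126) with the extended Euclidean algorithm, tracking rows (r, s, t) with s·273 + t·126 = r:
  row A: (273, 1, 0)   [1·273 + 0·126 = 273]
  row B: (126, 0, 1)   [0·273 + 1·126 = 126]
  273 = 2·126 + 21   → row C = row A − 2·row B = (21, 1, −2)   [check: 1·273 − 2·126 = 21]
  126 = 6·21 + 0   → remainder 0, stop. gcd = 21 (last nonzero row C).
So gcd(273, 126) = 21, with Bézout identity 1·273 − 2·126 = 21. Containment (⊇): the Bézout identity exhibits 21 as an element of (273, 126), giving (21) ⊆ (273, 126). Containment (⊆): since 21 | 273 and 21 | 126 (273 = 21·13, 126 = 21·6), every Z-linear combination of 273 and 126 is divisible by 21, so (273, 126) ⊆ (21). Therefore (273, 126) = (21), d = 21.

Final answer: (273, 126) = (21); d = 21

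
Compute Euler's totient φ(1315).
φ(1315) = 1048

φ is multiplicative, with φ(p^e) = p^e − p^(e−1). Factorise 1315 = 5 · 263. Then
  φ(1315) = (5 − 1) · (263 − 1) = 4 · 262 = 1048.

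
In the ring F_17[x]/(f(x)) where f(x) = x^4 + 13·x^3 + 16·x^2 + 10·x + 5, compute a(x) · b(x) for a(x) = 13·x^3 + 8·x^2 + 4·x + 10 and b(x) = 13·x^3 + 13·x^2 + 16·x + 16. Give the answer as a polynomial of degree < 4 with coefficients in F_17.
Multiply as integer polynomials: a · b = 169·x^6 + 273·x^5 + 364·x^4 + 518·x^3 + 322·x^2 + 224·x + 160. Reducing coefficients mod 17: a · b ≡ 16·x^6 + x^5 + 7·x^4 + 8·x^3 + 16·x^2 + 3·x + 7. Now divide by f(x) = x^4 + 13·x^3 + 16·x^2 + 10·x + 5 in F_17[x], eliminating the leading term at each step:
  leading term 16·x^6: subtract (16·x^2)·f(x) = 16·x^6 + 4·x^5 + x^4 + 7·x^3 + 12·x^2, leaving 14·x^5 + 6·x^4 + x^3 + 4·x^2 + 3·x + 7 (coefficients mod 17)
  leading term 14·x^5: subtract (14·x)·f(x) = 14·x^5 + 12·x^4 + 3·x^3 + 4·x^2 + 2·x, leaving 11·x^4 + 15·x^3 + x + 7 (coefficients mod 17)
  leading term 11·x^4: subtract (11)·f(x) = 11·x^4 + 7·x^3 + 6·x^2 + 8·x + 4, leaving 8·x^3 + 11·x^2 + 10·x + 3 (coefficients mod 17)
The degree is now < 4, so this is the remainder. Hence a · b ≡ 8·x^3 + 11·x^2 + 10·x + 3 in F_17[x]/(f).

Final answer: a · b ≡ 8·x^3 + 11·x^2 + 10·x + 3 (mod f(x))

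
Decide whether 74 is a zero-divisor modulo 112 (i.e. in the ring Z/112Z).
gcd(74, 112) = 2 > 1, so 74 is not a unit in Z/112Z. In Z/nZ every nonzero non-unit is a zero-divisor: explicitly, take b = 112/gcd = 56 ≠ 0 (mod 112); then 74·56 = 4144 = 37·112, i.e. 74·56 ≡ 0 (mod 112). So 74 is a zero-divisor.

Final answer: YES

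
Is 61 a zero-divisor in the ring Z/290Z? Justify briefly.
NO

gcd(61, 290) = 1, so 61 is a unit in Z/290Z (it has a multiplicative inverse). A unit cannot be a zero-divisor: if 61·b ≡ 0 then multiplying both sides by 61^(−1) gives b ≡ 0. So 61 is not a zero-divisor.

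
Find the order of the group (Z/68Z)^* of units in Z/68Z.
(Z/68Z)^* consists of the classes a with gcd(a, 68) = 1, so its order is φ(68). φ is multiplicative, with φ(p^e) = p^e − p^(e−1). Factorise 68 = 2^2 · 17. Then
  φ(68) = (2^2 − 2^1) · (17 − 1) = 2 · 16 = 32.
Thus |(Z/68Z)^*| = 32.

Final answer: |(Z/68Z)^*| = 32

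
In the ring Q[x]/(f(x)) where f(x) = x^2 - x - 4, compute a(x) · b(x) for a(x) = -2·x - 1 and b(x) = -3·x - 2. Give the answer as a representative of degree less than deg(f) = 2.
a · b ≡ 13·x + 26 (mod f(x))

First multiply in Q[x] without reducing: a · b = 6·x^2 + 7·x + 2. Now divide by f(x) = x^2 - x - 4, eliminating the leading term at each step:
  leading term 6·x^2: subtract (6)·f(x) = 6·x^2 - 6·x - 24, leaving 13·x + 26
The degree is now < 2, so this is the remainder. Hence a · b ≡ 13·x + 26 in Q[x]/(f).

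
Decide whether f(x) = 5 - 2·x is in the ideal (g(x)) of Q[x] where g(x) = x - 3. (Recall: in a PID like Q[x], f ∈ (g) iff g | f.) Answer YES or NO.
NO

In Q[x] the ideal (g) consists of all multiples of g, so f ∈ (g) iff g | f, i.e. iff the remainder of f on division by g is 0. Divide f by g (g is monic, so eliminate the leading term of the running remainder at each step):
  leading term -2·x: subtract (-2)·g(x) = 6 - 2·x, leaving -1
The remainder r(x) = -1 ≠ 0 (and deg r < deg g), so g ∤ f, i.e. f ∉ (g).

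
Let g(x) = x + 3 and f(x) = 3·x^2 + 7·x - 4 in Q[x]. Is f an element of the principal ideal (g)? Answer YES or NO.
NO

In Q[x] the ideal (g) consists of all multiples of g, so f ∈ (g) iff g | f, i.e. iff the remainder of f on division by g is 0. Divide f by g (g is monic, so eliminate the leading term of the running remainder at each step):
  leading term 3·x^2: subtract (3·x)·g(x) = 3·x^2 + 9·x, leaving -2·x - 4
  leading term -2·x: subtract (-2)·g(x) = -2·x - 6, leaving 2
The remainder r(x) = 2 ≠ 0 (and deg r < deg g), so g ∤ f, i.e. f ∉ (g).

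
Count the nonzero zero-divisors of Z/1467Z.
In Z/1467Z each nonzero element is either a unit (gcd with 1467 is 1) or a zero-divisor (gcd > 1). The number of units is φ(1467): factorise 1467 = 3^2 · 163, so φ(1467) = (3^2 − 3^1) · (163 − 1) = 6 · 162 = 972. The nonzero elements number 1467 − 1 = 1466. Hence the nonzero zero-divisors number 1466 − 972 = 494.

Final answer: Z/1467Z has 494 nonzero zero-divisors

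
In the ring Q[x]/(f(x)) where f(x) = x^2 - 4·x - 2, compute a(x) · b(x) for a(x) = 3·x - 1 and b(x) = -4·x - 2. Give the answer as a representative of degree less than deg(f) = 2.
First multiply in Q[x] without reducing: a · b = -12·x^2 - 2·x + 2. Now divide by f(x) = x^2 - 4·x - 2, eliminating the leading term at each step:
  leading term -12·x^2: subtract (-12)·f(x) = -12·x^2 + 48·x + 24, leaving -50·x - 22
The degree is now < 2, so this is the remainder. Hence a · b ≡ -50·x - 22 in Q[x]/(f).

Final answer: a · b ≡ -50·x - 22 (mod f(x))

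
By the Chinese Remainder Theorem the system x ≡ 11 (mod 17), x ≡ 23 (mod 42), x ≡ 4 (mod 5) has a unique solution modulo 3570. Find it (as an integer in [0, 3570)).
The moduli 17, 42, 5 are pairwise coprime, so by the CRT there is a unique solution mod 17·42·5 = 3570.
Solve by successive substitution. Start with x ≡ 11 (mod 17).
  Combine with x ≡ 23 (mod 42): write x = 11 + 17·t and require 11 + 17·t ≡ 23 (mod 42), i.e. 17·t ≡ 23 − 11 ≡ 12 (mod 42). Since 17^(−1) ≡ 5 (mod 42), t ≡ 5·12 ≡ 18 (mod 42). So x ≡ 11 + 17·18 = 317 (mod 714).
  Combine with x ≡ 4 (mod 5): write x = 317 + 714·t and require 317 + 714·t ≡ 4 (mod 5), i.e. 714·t ≡ 4 − 317 ≡ 2 (mod 5). Since 714^(−1) ≡ 4 (mod 5) (714 ≡ 4 (mod 5)), t ≡ 4·2 ≡ 3 (mod 5). So x ≡ 317 + 714·3 = 2459 (mod 3570).
Unique solution in [0, 3570): x = 2459.

Final answer: x ≡ 2459 (mod 3570); the representative in [0, 3570) is 2459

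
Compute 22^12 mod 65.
Use repeated squaring. Binary(12) = 1100. Walk through the bits of the exponent 12 left-to-right: at each bit after the leading one, square the running value, then multiply by 22 if the bit is 1 (always reducing mod 65):
  bit 1 = 1 (leading): start with 22.
  bit 2 = 1: square 22^2 = 484 ≡ 29; bit is 1, so multiply 29·22 = 638 ≡ 53 (mod 65).
  bit 3 = 0: square 53^2 = 2809 ≡ 14 (mod 65).
  bit 4 = 0: square 14^2 = 196 ≡ 1 (mod 65).
Final value: 22^12 ≡ 1 (mod 65).

Final answer: 1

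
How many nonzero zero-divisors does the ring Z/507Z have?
In Z/507Z each nonzero element is either a unit (gcd with 507 is 1) or a zero-divisor (gcd > 1). The number of units is φ(507): factorise 507 = 3 · 13^2, so φ(507) = (3 − 1) · (13^2 − 13^1) = 2 · 156 = 312. The nonzero elements number 507 − 1 = 506. Hence the nonzero zero-divisors number 506 − 312 = 194.

Final answer: Z/507Z has 194 nonzero zero-divisors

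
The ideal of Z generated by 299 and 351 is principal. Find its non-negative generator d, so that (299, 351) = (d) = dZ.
In the PID Z, (a, b) is generated by gcd(a, b). Compute gcd(351, 299) with the extended Euclidean algorithm, tracking rows (r, s, t) with s·351 + t·299 = r:
  row A: (351, 1, 0)   [1·351 + 0·299 = 351]
  row B: (299, 0, 1)   [0·351 + 1·299 = 299]
  351 = 1·299 + 52   → row C = row A − 1·row B = (52, 1, −1)   [check: 1·351 − 1·299 = 52]
  299 = 5·52 + 39   → row D = row B − 5·row C = (39, −5, 6)   [check: −5·351 + 6·299 = 39]
  52 = 1·39 + 13   → row E = row C − 1·row D = (13, 6, −7)   [check: 6·351 − 7·299 = 13]
  39 = 3·13 + 0   → remainder 0, stop. gcd = 13 (last nonzero row E).
So gcd(299, 351) = 13, with Bézout identity 6·351 − 7·299 = 13. Containment (⊇): the Bézout identity exhibits 13 as an element of (299, 351), giving (13) ⊆ (299, 351). Containment (⊆): since 13 | 299 and 13 | 351 (299 = 13·23, 351 = 13·27), every Z-linear combination of 299 and 351 is divisible by 13, so (299, 351) ⊆ (13). Therefore (299, 351) = (13), d = 13.

Final answer: (299, 351) = (13); d = 13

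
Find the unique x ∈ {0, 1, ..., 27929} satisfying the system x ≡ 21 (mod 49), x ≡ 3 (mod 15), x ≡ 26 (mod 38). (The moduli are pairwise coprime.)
x ≡ 22218 (mod 27930); the representative in [0, 27930) is 22218

The moduli 49, 15, 38 are pairwise coprime, so by the CRT there is a unique solution mod 49·15·38 = 27930.
Solve by successive substitution. Start with x ≡ 21 (mod 49).
  Combine with x ≡ 3 (mod 15): write x = 21 + 49·t and require 21 + 49·t ≡ 3 (mod 15), i.e. 49·t ≡ 3 − 21 ≡ 12 (mod 15). Since 49^(−1) ≡ 4 (mod 15) (49 ≡ 4 (mod 15)), t ≡ 4·12 ≡ 3 (mod 15). So x ≡ 21 + 49·3 = 168 (mod 735).
  Combine with x ≡ 26 (mod 38): write x = 168 + 735·t and require 168 + 735·t ≡ 26 (mod 38), i.e. 735·t ≡ 26 − 168 ≡ 10 (mod 38). Since 735^(−1) ≡ 3 (mod 38) (735 ≡ 13 (mod 38)), t ≡ 3·10 ≡ 30 (mod 38). So x ≡ 168 + 735·30 = 22218 (mod 27930).
Unique solution in [0, 27930): x = 22218.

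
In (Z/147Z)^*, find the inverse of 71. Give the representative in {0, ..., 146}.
Apply the extended Euclidean algorithm to (147, 71), tracking rows (r, s, t) with s·147 + t·71 = r. Each division r_prev = q·r_cur + r_new produces the new row as (previous row) − q·(current row):
  row A: (147, 1, 0)   [1·147 + 0·71 = 147]
  row B: (71, 0, 1)   [0·147 + 1·71 = 71]
  147 = 2·71 + 5   → row C = row A − 2·row B = (5, 1, −2)   [check: 1·147 − 2·71 = 5]
  71 = 14·5 + 1   → row D = row B − 14·row C = (1, −14, 29)   [check: −14·147 + 29·71 = 1]
  5 = 5·1 + 0   → remainder 0, stop. gcd = 1 (last nonzero row D).
The gcd is 1, so 71 is invertible mod 147. The last nonzero row gives −14·147 + 29·71 = 1, so t = 29. So 71^(−1) ≡ 29 (mod 147). Verify: 71 · 29 = 2059 ≡ 1 (mod 147). ✓

Final answer: 71^(−1) ≡ 29 (mod 147)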